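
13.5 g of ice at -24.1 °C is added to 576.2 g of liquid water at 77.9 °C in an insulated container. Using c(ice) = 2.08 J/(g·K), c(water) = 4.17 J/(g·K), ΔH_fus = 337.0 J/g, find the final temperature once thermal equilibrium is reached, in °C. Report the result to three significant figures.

Heat to bring ice to 0 °C and melt it: q₁ = 13.5×2.08×24.1 + 13.5×337.0 = 5226.2 J
Heat the water can supply cooling to 0 °C: 576.2×4.17×77.9 = 187175 J > q₁, so all ice melts.
Energy balance: 576.2×4.17×(77.9 − T) = 5226.2 + 13.5×4.17×(T − 0)
2402.754(77.9 − T) = 5226.2 + 56.295 T
187175 − 5226.2 = 2459.049 T
T = 181948.8 / 2459.049 = 73.99 °C

T_f = 74.0 °C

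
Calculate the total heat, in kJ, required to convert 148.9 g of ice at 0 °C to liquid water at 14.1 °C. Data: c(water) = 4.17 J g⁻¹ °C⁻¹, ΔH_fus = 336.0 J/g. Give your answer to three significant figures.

q = 58.8 kJ

q1 (melt at 0 °C): 148.9 × 336.0 = 50030 J
q2 (heat water 0.0→14.1 °C): 148.9 × 4.17 × 14.1 = 8755 J
Total: 50030 + 8755 = 58785 J = 58.8 kJ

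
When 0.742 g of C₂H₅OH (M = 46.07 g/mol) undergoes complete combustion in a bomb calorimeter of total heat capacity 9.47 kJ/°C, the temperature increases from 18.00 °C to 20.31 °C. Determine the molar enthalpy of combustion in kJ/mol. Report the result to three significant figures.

ΔH = -1360 kJ/mol

ΔT = 20.31 − 18.00 = 2.31 °C
q_cal = C_cal × ΔT = 9.47 × 2.31 = 21.8757 kJ
n = 0.742 / 46.07 = 0.01611 mol
q_rxn = −q_cal = -21.8757 kJ
ΔH = -21.8757 / 0.01611 = -1358 kJ/mol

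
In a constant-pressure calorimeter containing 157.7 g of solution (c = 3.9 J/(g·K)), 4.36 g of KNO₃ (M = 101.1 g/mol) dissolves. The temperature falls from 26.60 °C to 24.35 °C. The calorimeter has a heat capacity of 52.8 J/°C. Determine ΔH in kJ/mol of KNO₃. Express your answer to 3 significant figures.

ΔH = 34.8 kJ/mol

|ΔT| = |24.35 − 26.60| = 2.25 °C
|q_surr| = (157.7 × 3.9 + 52.8) × 2.25 = 667.83 × 2.25 = 1503 J
n(KNO₃) = 4.36 / 101.1 = 0.04313 mol
Temperature fell, so q_rxn = +|q_surr| = 1.503 kJ
ΔH = q_rxn / n = 34.848 kJ/mol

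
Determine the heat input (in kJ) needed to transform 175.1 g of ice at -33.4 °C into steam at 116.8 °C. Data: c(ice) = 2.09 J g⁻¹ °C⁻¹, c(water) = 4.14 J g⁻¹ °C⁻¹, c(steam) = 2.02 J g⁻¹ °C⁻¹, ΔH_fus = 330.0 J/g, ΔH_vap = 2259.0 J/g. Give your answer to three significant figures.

q = 544 kJ

q1 (heat ice -33.4→0.0 °C): 175.1 × 2.09 × 33.4 = 12223 J
q2 (melt at 0 °C): 175.1 × 330.0 = 57783 J
q3 (heat water 0.0→100.0 °C): 175.1 × 4.14 × 100.0 = 72491 J
q4 (vaporize at 100 °C): 175.1 × 2259.0 = 395551 J
q5 (heat steam 100.0→116.8 °C): 175.1 × 2.02 × 16.8 = 5942 J
Total: 12223 + 57783 + 72491 + 395551 + 5942 = 543990 J = 544 kJ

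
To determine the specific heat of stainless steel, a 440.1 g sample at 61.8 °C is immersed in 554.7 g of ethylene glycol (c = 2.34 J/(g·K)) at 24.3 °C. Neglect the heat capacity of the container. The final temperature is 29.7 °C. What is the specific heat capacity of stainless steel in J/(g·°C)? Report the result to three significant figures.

q_gained = (554.7 × 2.34) × (29.7 − 24.3) = 7009 J
q_lost = 440.1 × c × (61.8 − 29.7) = 14127.21 c
Set equal: c = 7009 / 14127.21 = 0.496 J/(g·°C)

c = 0.496 J/(g·°C)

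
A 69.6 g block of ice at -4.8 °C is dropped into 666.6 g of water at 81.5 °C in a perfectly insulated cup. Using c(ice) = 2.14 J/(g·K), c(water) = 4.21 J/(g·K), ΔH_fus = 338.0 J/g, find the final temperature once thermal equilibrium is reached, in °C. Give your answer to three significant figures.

T_f = 66.0 °C

Heat to bring ice to 0 °C and melt it: q₁ = 69.6×2.14×4.8 + 69.6×338.0 = 24240 J
Heat the water can supply cooling to 0 °C: 666.6×4.21×81.5 = 228720 J > q₁, so all ice melts.
Energy balance: 666.6×4.21×(81.5 − T) = 24240 + 69.6×4.21×(T − 0)
2806.386(81.5 − T) = 24240 + 293.016 T
228720 − 24240 = 3099.402 T
T = 204480 / 3099.402 = 65.97 °C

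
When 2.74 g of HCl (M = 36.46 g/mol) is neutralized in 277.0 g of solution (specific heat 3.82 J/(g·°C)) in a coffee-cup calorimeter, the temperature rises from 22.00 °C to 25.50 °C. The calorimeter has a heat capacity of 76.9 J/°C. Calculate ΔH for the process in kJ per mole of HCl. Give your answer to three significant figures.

|ΔT| = |25.50 − 22.00| = 3.50 °C
|q_surr| = (277.0 × 3.82 + 76.9) × 3.50 = 1135.04 × 3.50 = 3973 J
n(HCl) = 2.74 / 36.46 = 0.07515 mol
Temperature rose, so q_rxn = −|q_surr| = -3.973 kJ
ΔH = q_rxn / n = -52.87 kJ/mol

ΔH = -52.9 kJ/mol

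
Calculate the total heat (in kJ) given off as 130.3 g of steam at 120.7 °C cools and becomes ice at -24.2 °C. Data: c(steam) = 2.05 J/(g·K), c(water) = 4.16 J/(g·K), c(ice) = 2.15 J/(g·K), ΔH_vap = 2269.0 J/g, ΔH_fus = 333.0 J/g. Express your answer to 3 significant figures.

q1 (cool steam 120.7→100 °C): 130.3 × 2.05 × 20.7 = 5529 J
q2 (condense at 100 °C): 130.3 × 2269.0 = 295651 J
q3 (cool water 100→0 °C): 130.3 × 4.16 × 100.0 = 54205 J
q4 (freeze at 0 °C): 130.3 × 333.0 = 43390 J
q5 (cool ice 0→-24.2 °C): 130.3 × 2.15 × 24.2 = 6780 J
Total: 5529 + 295651 + 54205 + 43390 + 6780 = 405555 J = 406 kJ

q = 406 kJ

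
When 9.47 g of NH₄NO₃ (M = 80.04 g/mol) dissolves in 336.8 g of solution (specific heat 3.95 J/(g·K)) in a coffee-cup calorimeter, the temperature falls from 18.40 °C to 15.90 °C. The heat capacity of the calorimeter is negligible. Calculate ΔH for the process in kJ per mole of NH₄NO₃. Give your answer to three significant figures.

ΔH = 28.1 kJ/mol

|ΔT| = |15.90 − 18.40| = 2.50 °C
|q_surr| = (336.8 × 3.95) × 2.50 = 1330.36 × 2.50 = 3326 J
n(NH₄NO₃) = 9.47 / 80.04 = 0.1183 mol
Temperature fell, so q_rxn = +|q_surr| = 3.326 kJ
ΔH = q_rxn / n = 28.11 kJ/mol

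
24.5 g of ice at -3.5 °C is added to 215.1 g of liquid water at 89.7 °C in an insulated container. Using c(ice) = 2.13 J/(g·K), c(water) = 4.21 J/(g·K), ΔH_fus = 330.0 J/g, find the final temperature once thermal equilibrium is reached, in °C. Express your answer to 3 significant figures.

T_f = 72.3 °C

Heat to bring ice to 0 °C and melt it: q₁ = 24.5×2.13×3.5 + 24.5×330.0 = 8267.6 J
Heat the water can supply cooling to 0 °C: 215.1×4.21×89.7 = 81229.7 J > q₁, so all ice melts.
Energy balance: 215.1×4.21×(89.7 − T) = 8267.6 + 24.5×4.21×(T − 0)
905.571(89.7 − T) = 8267.6 + 103.145 T
81229.7 − 8267.6 = 1008.716 T
T = 72962.1 / 1008.716 = 72.33 °C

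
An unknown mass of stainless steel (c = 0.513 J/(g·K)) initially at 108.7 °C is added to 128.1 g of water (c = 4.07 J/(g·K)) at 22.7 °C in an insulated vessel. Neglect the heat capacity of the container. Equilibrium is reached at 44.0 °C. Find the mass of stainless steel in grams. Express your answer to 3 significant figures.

q_gained = (128.1 × 4.07) × (44.0 − 22.7) = 11110 J
q_lost = m × 0.513 × (108.7 − 44.0) = 33.1911 m
m = 11110 / 33.1911 = 335 g

m = 335 g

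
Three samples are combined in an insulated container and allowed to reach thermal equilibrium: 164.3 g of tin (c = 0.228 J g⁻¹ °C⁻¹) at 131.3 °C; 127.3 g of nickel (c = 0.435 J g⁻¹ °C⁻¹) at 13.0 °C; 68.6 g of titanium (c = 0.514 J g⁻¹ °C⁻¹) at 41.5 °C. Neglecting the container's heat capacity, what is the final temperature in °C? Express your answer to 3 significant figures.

T_f = 55.4 °C

Σ mᵢcᵢ(T − Tᵢ) = 0  ⇒  T = Σ mᵢcᵢTᵢ / Σ mᵢcᵢ
Σ mᵢcᵢ = 164.3×0.228 + 127.3×0.435 + 68.6×0.514 = 128.0963
Σ mᵢcᵢTᵢ = 37.4604×131.3 + 55.3755×13.0 + 35.2604×41.5 = 7101.7
T = 7101.7 / 128.0963 = 55.44 °C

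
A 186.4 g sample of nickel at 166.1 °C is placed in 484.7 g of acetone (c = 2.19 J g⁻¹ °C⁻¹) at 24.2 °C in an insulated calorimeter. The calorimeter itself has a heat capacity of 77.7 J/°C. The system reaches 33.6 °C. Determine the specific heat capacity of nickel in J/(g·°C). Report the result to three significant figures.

c = 0.434 J/(g·°C)

q_gained = (484.7 × 2.19 + 77.7) × (33.6 − 24.2) = 10710 J
q_lost = 186.4 × c × (166.1 − 33.6) = 24698 c
Set equal: c = 10710 / 24698 = 0.434 J/(g·°C)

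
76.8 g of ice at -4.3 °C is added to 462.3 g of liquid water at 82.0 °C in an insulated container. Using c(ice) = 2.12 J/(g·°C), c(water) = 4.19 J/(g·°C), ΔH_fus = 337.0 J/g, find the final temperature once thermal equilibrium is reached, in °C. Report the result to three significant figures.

T_f = 58.6 °C

Heat to bring ice to 0 °C and melt it: q₁ = 76.8×2.12×4.3 + 76.8×337.0 = 26582 J
Heat the water can supply cooling to 0 °C: 462.3×4.19×82.0 = 158837 J > q₁, so all ice melts.
Energy balance: 462.3×4.19×(82.0 − T) = 26582 + 76.8×4.19×(T − 0)
1937.037(82.0 − T) = 26582 + 321.792 T
158837 − 26582 = 2258.829 T
T = 132255 / 2258.829 = 58.55 °C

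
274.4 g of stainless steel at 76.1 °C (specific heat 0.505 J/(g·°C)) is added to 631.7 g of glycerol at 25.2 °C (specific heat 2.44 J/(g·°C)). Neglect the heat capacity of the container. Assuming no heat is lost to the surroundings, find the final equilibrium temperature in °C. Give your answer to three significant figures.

Heat lost by stainless steel = heat gained by glycerol.
(274.4)(0.505)(76.1 − T) = (631.7)(2.44)(T − 25.2)
138.572 (76.1 − T) = 1541.348 (T − 25.2)
10545 − 138.572 T = 1541.348 T − 38842
49387 = 1679.920 T
T = 29.40 °C

T_f = 29.4 °C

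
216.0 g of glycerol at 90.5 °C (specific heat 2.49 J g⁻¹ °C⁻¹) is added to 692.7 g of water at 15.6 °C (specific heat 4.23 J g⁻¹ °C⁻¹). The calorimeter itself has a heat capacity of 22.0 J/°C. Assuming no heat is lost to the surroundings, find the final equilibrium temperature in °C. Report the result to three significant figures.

Heat lost by glycerol = heat gained by water + calorimeter.
(216.0)(2.49)(90.5 − T) = [(692.7)(4.23) + 22.0](T − 15.6)
537.84 (90.5 − T) = 2952.121 (T − 15.6)
48675 − 537.84 T = 2952.121 T − 46053
94728 = 3489.961 T
T = 27.14 °C

T_f = 27.1 °C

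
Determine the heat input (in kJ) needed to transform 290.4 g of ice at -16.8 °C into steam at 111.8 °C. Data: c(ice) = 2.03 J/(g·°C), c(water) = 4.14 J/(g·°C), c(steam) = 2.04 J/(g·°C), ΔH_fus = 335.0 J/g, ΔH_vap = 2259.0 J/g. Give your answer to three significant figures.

q = 890 kJ

q1 (heat ice -16.8→0.0 °C): 290.4 × 2.03 × 16.8 = 9904 J
q2 (melt at 0 °C): 290.4 × 335.0 = 97284 J
q3 (heat water 0.0→100.0 °C): 290.4 × 4.14 × 100.0 = 120226 J
q4 (vaporize at 100 °C): 290.4 × 2259.0 = 656014 J
q5 (heat steam 100.0→111.8 °C): 290.4 × 2.04 × 11.8 = 6991 J
Total: 9904 + 97284 + 120226 + 656014 + 6991 = 890419 J = 890 kJ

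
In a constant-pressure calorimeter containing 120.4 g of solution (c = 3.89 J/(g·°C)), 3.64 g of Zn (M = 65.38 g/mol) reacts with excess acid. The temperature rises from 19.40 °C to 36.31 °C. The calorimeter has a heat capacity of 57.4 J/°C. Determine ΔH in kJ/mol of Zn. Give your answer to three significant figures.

ΔH = -160 kJ/mol

|ΔT| = |36.31 − 19.40| = 16.91 °C
|q_surr| = (120.4 × 3.89 + 57.4) × 16.91 = 525.756 × 16.91 = 8891 J
n(Zn) = 3.64 / 65.38 = 0.05567 mol
Temperature rose, so q_rxn = −|q_surr| = -8.891 kJ
ΔH = q_rxn / n = -159.7 kJ/mol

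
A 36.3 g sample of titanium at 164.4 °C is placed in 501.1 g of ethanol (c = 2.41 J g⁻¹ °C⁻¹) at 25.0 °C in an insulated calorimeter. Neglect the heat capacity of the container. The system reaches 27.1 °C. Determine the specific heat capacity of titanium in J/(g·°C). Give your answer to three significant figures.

q_gained = (501.1 × 2.41) × (27.1 − 25.0) = 2536 J
q_lost = 36.3 × c × (164.4 − 27.1) = 4983.99 c
Set equal: c = 2536 / 4983.99 = 0.509 J/(g·°C)

c = 0.509 J/(g·°C)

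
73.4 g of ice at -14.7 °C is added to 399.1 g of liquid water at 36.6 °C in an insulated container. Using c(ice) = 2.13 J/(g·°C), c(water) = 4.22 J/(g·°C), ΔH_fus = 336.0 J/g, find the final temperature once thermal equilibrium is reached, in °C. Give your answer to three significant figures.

Heat to bring ice to 0 °C and melt it: q₁ = 73.4×2.13×14.7 + 73.4×336.0 = 26961 J
Heat the water can supply cooling to 0 °C: 399.1×4.22×36.6 = 61641.8 J > q₁, so all ice melts.
Energy balance: 399.1×4.22×(36.6 − T) = 26961 + 73.4×4.22×(T − 0)
1684.202(36.6 − T) = 26961 + 309.748 T
61641.8 − 26961 = 1993.950 T
T = 34680.8 / 1993.950 = 17.39 °C

T_f = 17.4 °C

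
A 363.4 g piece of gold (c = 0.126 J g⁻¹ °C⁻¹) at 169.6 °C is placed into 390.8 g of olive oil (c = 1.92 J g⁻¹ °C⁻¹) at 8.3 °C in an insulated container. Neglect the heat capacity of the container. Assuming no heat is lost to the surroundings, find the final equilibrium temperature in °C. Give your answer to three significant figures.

T_f = 17.6 °C

Heat lost by gold = heat gained by olive oil.
(363.4)(0.126)(169.6 − T) = (390.8)(1.92)(T − 8.3)
45.7884 (169.6 − T) = 750.336 (T − 8.3)
7765.7 − 45.7884 T = 750.336 T − 6227.8
13993.5 = 796.1244 T
T = 17.58 °C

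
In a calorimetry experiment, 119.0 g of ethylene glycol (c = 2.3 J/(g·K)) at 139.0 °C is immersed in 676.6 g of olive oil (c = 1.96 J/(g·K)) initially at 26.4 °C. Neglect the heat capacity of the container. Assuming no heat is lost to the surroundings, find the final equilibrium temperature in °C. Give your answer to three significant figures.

Heat lost by ethylene glycol = heat gained by olive oil.
(119.0)(2.3)(139.0 − T) = (676.6)(1.96)(T − 26.4)
273.7 (139.0 − T) = 1326.136 (T − 26.4)
38044 − 273.7 T = 1326.136 T − 35010
73054 = 1599.836 T
T = 45.66 °C

T_f = 45.7 °C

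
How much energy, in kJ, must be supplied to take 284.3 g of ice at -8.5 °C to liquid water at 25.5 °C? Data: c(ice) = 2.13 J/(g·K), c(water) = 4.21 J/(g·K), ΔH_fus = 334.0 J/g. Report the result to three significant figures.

q = 131 kJ

q1 (heat ice -8.5→0.0 °C): 284.3 × 2.13 × 8.5 = 5147 J
q2 (melt at 0 °C): 284.3 × 334.0 = 94956 J
q3 (heat water 0.0→25.5 °C): 284.3 × 4.21 × 25.5 = 30521 J
Total: 5147 + 94956 + 30521 = 130624 J = 131 kJ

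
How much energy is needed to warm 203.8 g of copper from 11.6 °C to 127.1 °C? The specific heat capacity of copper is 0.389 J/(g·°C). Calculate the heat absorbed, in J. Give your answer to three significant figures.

q = m c ΔT = 203.8 × 0.389 × (127.1 − 11.6)
q = 203.8 × 0.389 × 115.5 = 9157 J

q = 9160 J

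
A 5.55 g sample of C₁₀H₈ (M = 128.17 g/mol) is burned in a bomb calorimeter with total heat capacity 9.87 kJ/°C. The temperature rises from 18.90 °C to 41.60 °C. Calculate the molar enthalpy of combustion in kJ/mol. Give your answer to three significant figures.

ΔH = -5170 kJ/mol

ΔT = 41.60 − 18.90 = 22.70 °C
q_cal = C_cal × ΔT = 9.87 × 22.70 = 224.049 kJ
n = 5.55 / 128.17 = 0.04330 mol
q_rxn = −q_cal = -224.049 kJ
ΔH = -224.049 / 0.04330 = -5174 kJ/mol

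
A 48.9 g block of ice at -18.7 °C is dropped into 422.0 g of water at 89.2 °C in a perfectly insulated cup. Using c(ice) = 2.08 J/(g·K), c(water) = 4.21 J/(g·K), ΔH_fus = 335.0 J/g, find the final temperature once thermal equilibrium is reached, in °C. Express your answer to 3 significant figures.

Heat to bring ice to 0 °C and melt it: q₁ = 48.9×2.08×18.7 + 48.9×335.0 = 18284 J
Heat the water can supply cooling to 0 °C: 422.0×4.21×89.2 = 158475 J > q₁, so all ice melts.
Energy balance: 422.0×4.21×(89.2 − T) = 18284 + 48.9×4.21×(T − 0)
1776.62(89.2 − T) = 18284 + 205.869 T
158475 − 18284 = 1982.489 T
T = 140191 / 1982.489 = 70.71 °C

T_f = 70.7 °C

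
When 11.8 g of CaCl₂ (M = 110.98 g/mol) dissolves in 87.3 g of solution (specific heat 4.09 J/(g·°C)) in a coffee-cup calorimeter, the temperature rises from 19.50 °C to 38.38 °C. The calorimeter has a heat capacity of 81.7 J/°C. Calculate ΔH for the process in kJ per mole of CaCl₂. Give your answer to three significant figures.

|ΔT| = |38.38 − 19.50| = 18.88 °C
|q_surr| = (87.3 × 4.09 + 81.7) × 18.88 = 438.757 × 18.88 = 8284 J
n(CaCl₂) = 11.8 / 110.98 = 0.1063 mol
Temperature rose, so q_rxn = −|q_surr| = -8.284 kJ
ΔH = q_rxn / n = -77.93 kJ/mol

ΔH = -77.9 kJ/mol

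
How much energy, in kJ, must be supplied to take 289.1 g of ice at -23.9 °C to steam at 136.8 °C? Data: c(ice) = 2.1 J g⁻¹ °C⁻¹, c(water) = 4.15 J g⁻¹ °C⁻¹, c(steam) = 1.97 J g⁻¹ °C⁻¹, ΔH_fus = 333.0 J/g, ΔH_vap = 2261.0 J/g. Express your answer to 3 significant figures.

q = 905 kJ

q1 (heat ice -23.9→0.0 °C): 289.1 × 2.1 × 23.9 = 14510 J
q2 (melt at 0 °C): 289.1 × 333.0 = 96270 J
q3 (heat water 0.0→100.0 °C): 289.1 × 4.15 × 100.0 = 119977 J
q4 (vaporize at 100 °C): 289.1 × 2261.0 = 653655 J
q5 (heat steam 100.0→136.8 °C): 289.1 × 1.97 × 36.8 = 20959 J
Total: 14510 + 96270 + 119977 + 653655 + 20959 = 905371 J = 905 kJ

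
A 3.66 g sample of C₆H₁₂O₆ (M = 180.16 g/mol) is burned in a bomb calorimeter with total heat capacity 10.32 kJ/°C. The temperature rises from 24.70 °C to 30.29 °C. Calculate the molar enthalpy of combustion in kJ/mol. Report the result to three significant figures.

ΔT = 30.29 − 24.70 = 5.59 °C
q_cal = C_cal × ΔT = 10.32 × 5.59 = 57.6888 kJ
n = 3.66 / 180.16 = 0.02032 mol
q_rxn = −q_cal = -57.6888 kJ
ΔH = -57.6888 / 0.02032 = -2839 kJ/mol

ΔH = -2840 kJ/mol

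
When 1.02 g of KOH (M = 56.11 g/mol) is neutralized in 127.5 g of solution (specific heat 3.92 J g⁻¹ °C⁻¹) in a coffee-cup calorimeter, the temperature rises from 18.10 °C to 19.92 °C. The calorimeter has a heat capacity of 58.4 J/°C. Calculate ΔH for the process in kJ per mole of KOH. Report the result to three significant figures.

ΔH = -55.9 kJ/mol

|ΔT| = |19.92 − 18.10| = 1.82 °C
|q_surr| = (127.5 × 3.92 + 58.4) × 1.82 = 558.2 × 1.82 = 1016 J
n(KOH) = 1.02 / 56.11 = 0.01818 mol
Temperature rose, so q_rxn = −|q_surr| = -1.016 kJ
ΔH = q_rxn / n = -55.89 kJ/mol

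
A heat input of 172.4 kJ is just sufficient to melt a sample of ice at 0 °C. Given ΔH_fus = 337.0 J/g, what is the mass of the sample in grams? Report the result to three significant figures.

m = 512 g

m = q / ΔH_fus = 172400 J / 337.0 J/g = 512 g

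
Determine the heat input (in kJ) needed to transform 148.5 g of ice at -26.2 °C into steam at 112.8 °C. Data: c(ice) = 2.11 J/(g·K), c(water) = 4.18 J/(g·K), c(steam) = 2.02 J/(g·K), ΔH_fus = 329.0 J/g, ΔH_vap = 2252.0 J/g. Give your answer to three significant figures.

q1 (heat ice -26.2→0.0 °C): 148.5 × 2.11 × 26.2 = 8209 J
q2 (melt at 0 °C): 148.5 × 329.0 = 48857 J
q3 (heat water 0.0→100.0 °C): 148.5 × 4.18 × 100.0 = 62073 J
q4 (vaporize at 100 °C): 148.5 × 2252.0 = 334422 J
q5 (heat steam 100.0→112.8 °C): 148.5 × 2.02 × 12.8 = 3840 J
Total: 8209 + 48857 + 62073 + 334422 + 3840 = 457401 J = 457 kJ

q = 457 kJ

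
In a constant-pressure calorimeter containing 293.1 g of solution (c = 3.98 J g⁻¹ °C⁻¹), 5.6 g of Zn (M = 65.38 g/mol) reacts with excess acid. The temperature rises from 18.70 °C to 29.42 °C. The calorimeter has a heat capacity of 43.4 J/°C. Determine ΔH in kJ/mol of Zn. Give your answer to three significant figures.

|ΔT| = |29.42 − 18.70| = 10.72 °C
|q_surr| = (293.1 × 3.98 + 43.4) × 10.72 = 1209.938 × 10.72 = 12970 J
n(Zn) = 5.6 / 65.38 = 0.08565 mol
Temperature rose, so q_rxn = −|q_surr| = -12.97 kJ
ΔH = q_rxn / n = -151.4 kJ/mol

ΔH = -151 kJ/mol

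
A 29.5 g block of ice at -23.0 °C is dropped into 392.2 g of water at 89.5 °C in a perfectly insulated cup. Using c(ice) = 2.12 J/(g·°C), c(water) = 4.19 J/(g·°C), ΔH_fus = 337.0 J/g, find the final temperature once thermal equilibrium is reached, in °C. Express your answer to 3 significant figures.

T_f = 76.8 °C

Heat to bring ice to 0 °C and melt it: q₁ = 29.5×2.12×23.0 + 29.5×337.0 = 11380 J
Heat the water can supply cooling to 0 °C: 392.2×4.19×89.5 = 147077 J > q₁, so all ice melts.
Energy balance: 392.2×4.19×(89.5 − T) = 11380 + 29.5×4.19×(T − 0)
1643.318(89.5 − T) = 11380 + 123.605 T
147077 − 11380 = 1766.923 T
T = 135697 / 1766.923 = 76.80 °C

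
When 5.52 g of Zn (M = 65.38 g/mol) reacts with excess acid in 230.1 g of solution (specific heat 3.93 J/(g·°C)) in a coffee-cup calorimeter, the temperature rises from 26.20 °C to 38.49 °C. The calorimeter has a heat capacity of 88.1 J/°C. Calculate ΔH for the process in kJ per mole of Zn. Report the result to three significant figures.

ΔH = -144 kJ/mol

|ΔT| = |38.49 − 26.20| = 12.29 °C
|q_surr| = (230.1 × 3.93 + 88.1) × 12.29 = 992.393 × 12.29 = 12200 J
n(Zn) = 5.52 / 65.38 = 0.08443 mol
Temperature rose, so q_rxn = −|q_surr| = -12.20 kJ
ΔH = q_rxn / n = -144.498 kJ/mol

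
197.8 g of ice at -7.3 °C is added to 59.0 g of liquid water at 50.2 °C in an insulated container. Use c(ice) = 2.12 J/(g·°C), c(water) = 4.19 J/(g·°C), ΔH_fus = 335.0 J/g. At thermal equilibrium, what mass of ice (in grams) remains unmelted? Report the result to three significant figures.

m_ice remaining = 170 g

Heat to warm all ice to 0 °C: 197.8×2.12×7.3 = 3061.2 J
Heat released by water cooling to 0 °C: 59.0×4.19×50.2 = 12410 J
12410 J < 3061.2 + 197.8×335.0 = 69324.2 J, so not all ice melts; final T = 0 °C.
Heat left for melting: 12410 − 3061.2 = 9348.8 J
Mass melted = 9348.8 / 335.0 = 27.91 g
Ice remaining = 197.8 − 27.91 = 169.89 g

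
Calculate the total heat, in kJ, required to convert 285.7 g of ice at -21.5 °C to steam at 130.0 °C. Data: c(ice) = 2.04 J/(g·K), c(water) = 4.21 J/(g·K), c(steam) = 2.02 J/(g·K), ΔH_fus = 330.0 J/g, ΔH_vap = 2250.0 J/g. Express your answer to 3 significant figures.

q = 887 kJ

q1 (heat ice -21.5→0.0 °C): 285.7 × 2.04 × 21.5 = 12531 J
q2 (melt at 0 °C): 285.7 × 330.0 = 94281 J
q3 (heat water 0.0→100.0 °C): 285.7 × 4.21 × 100.0 = 120280 J
q4 (vaporize at 100 °C): 285.7 × 2250.0 = 642825 J
q5 (heat steam 100.0→130.0 °C): 285.7 × 2.02 × 30.0 = 17313 J
Total: 12531 + 94281 + 120280 + 642825 + 17313 = 887230 J = 887 kJ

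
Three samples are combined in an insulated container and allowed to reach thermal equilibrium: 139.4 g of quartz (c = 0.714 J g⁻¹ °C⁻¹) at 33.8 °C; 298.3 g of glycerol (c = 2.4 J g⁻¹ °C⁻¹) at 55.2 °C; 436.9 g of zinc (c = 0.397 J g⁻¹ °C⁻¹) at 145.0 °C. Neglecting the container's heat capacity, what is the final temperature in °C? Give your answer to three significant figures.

T_f = 68.8 °C

Σ mᵢcᵢ(T − Tᵢ) = 0  ⇒  T = Σ mᵢcᵢTᵢ / Σ mᵢcᵢ
Σ mᵢcᵢ = 139.4×0.714 + 298.3×2.4 + 436.9×0.397 = 988.9009
Σ mᵢcᵢTᵢ = 99.5316×33.8 + 715.92×55.2 + 173.4493×145.0 = 68033
T = 68033 / 988.9009 = 68.80 °C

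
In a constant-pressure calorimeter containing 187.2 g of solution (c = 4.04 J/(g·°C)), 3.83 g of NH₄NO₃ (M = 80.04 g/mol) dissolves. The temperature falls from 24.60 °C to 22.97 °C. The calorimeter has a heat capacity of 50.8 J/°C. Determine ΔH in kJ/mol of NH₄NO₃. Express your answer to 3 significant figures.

|ΔT| = |22.97 − 24.60| = 1.63 °C
|q_surr| = (187.2 × 4.04 + 50.8) × 1.63 = 807.088 × 1.63 = 1316 J
n(NH₄NO₃) = 3.83 / 80.04 = 0.04785 mol
Temperature fell, so q_rxn = +|q_surr| = 1.316 kJ
ΔH = q_rxn / n = 27.50 kJ/mol

ΔH = 27.5 kJ/mol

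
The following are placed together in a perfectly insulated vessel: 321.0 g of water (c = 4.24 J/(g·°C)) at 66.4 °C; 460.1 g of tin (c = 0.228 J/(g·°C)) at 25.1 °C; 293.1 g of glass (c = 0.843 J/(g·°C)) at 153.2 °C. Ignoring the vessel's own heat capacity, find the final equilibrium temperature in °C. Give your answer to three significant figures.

Σ mᵢcᵢ(T − Tᵢ) = 0  ⇒  T = Σ mᵢcᵢTᵢ / Σ mᵢcᵢ
Σ mᵢcᵢ = 321.0×4.24 + 460.1×0.228 + 293.1×0.843 = 1713.0261
Σ mᵢcᵢTᵢ = 1361.04×66.4 + 104.9028×25.1 + 247.0833×153.2 = 130860
T = 130860 / 1713.0261 = 76.39 °C

T_f = 76.4 °C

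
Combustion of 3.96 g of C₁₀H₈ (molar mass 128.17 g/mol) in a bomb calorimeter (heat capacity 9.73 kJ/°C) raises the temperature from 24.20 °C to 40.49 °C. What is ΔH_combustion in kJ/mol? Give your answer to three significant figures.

ΔT = 40.49 − 24.20 = 16.29 °C
q_cal = C_cal × ΔT = 9.73 × 16.29 = 158.5017 kJ
n = 3.96 / 128.17 = 0.03090 mol
q_rxn = −q_cal = -158.5017 kJ
ΔH = -158.5017 / 0.03090 = -5130 kJ/mol

ΔH = -5130 kJ/mol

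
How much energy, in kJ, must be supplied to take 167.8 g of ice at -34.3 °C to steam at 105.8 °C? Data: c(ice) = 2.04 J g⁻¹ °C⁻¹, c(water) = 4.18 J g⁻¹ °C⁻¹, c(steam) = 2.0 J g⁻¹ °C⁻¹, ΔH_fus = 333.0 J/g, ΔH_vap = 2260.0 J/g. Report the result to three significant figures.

q1 (heat ice -34.3→0.0 °C): 167.8 × 2.04 × 34.3 = 11741 J
q2 (melt at 0 °C): 167.8 × 333.0 = 55877 J
q3 (heat water 0.0→100.0 °C): 167.8 × 4.18 × 100.0 = 70140 J
q4 (vaporize at 100 °C): 167.8 × 2260.0 = 379228 J
q5 (heat steam 100.0→105.8 °C): 167.8 × 2.0 × 5.8 = 1946 J
Total: 11741 + 55877 + 70140 + 379228 + 1946 = 518932 J = 519 kJ

q = 519 kJ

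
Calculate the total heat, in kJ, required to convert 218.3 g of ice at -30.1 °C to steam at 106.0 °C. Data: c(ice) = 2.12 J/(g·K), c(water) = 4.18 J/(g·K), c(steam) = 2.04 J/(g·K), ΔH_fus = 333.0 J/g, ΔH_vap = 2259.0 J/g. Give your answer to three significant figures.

q = 674 kJ

q1 (heat ice -30.1→0.0 °C): 218.3 × 2.12 × 30.1 = 13930 J
q2 (melt at 0 °C): 218.3 × 333.0 = 72694 J
q3 (heat water 0.0→100.0 °C): 218.3 × 4.18 × 100.0 = 91249 J
q4 (vaporize at 100 °C): 218.3 × 2259.0 = 493140 J
q5 (heat steam 100.0→106.0 °C): 218.3 × 2.04 × 6.0 = 2672 J
Total: 13930 + 72694 + 91249 + 493140 + 2672 = 673685 J = 674 kJ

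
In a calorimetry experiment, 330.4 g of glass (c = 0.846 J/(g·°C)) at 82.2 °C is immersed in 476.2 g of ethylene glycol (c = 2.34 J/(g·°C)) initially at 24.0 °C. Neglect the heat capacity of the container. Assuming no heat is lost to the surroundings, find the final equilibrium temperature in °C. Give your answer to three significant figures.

Heat lost by glass = heat gained by ethylene glycol.
(330.4)(0.846)(82.2 − T) = (476.2)(2.34)(T − 24.0)
279.5184 (82.2 − T) = 1114.308 (T − 24.0)
22976 − 279.5184 T = 1114.308 T − 26743
49719 = 1393.8264 T
T = 35.67 °C

T_f = 35.7 °C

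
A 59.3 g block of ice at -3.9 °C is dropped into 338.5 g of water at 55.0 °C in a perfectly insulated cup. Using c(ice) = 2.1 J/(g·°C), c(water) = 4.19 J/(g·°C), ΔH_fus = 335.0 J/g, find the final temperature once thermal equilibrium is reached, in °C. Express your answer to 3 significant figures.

Heat to bring ice to 0 °C and melt it: q₁ = 59.3×2.1×3.9 + 59.3×335.0 = 20351 J
Heat the water can supply cooling to 0 °C: 338.5×4.19×55.0 = 78007.3 J > q₁, so all ice melts.
Energy balance: 338.5×4.19×(55.0 − T) = 20351 + 59.3×4.19×(T − 0)
1418.315(55.0 − T) = 20351 + 248.467 T
78007.3 − 20351 = 1666.782 T
T = 57656.3 / 1666.782 = 34.59 °C

T_f = 34.6 °C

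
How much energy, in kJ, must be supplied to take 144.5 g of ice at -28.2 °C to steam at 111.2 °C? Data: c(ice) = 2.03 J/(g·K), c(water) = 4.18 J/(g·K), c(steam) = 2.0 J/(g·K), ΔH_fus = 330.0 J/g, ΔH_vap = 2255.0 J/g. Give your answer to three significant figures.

q = 445 kJ

q1 (heat ice -28.2→0.0 °C): 144.5 × 2.03 × 28.2 = 8272 J
q2 (melt at 0 °C): 144.5 × 330.0 = 47685 J
q3 (heat water 0.0→100.0 °C): 144.5 × 4.18 × 100.0 = 60401 J
q4 (vaporize at 100 °C): 144.5 × 2255.0 = 325848 J
q5 (heat steam 100.0→111.2 °C): 144.5 × 2.0 × 11.2 = 3237 J
Total: 8272 + 47685 + 60401 + 325848 + 3237 = 445443 J = 445 kJ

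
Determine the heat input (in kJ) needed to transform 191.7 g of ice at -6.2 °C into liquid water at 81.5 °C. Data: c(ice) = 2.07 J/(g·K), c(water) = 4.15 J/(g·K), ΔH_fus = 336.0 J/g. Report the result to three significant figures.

q = 132 kJ

q1 (heat ice -6.2→0.0 °C): 191.7 × 2.07 × 6.2 = 2460 J
q2 (melt at 0 °C): 191.7 × 336.0 = 64411 J
q3 (heat water 0.0→81.5 °C): 191.7 × 4.15 × 81.5 = 64838 J
Total: 2460 + 64411 + 64838 = 131709 J = 132 kJ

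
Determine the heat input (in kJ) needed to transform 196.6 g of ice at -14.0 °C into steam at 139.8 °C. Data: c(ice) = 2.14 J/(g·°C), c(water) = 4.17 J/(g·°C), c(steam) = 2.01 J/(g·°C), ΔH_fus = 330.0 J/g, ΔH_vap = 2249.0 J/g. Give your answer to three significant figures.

q = 611 kJ

q1 (heat ice -14.0→0.0 °C): 196.6 × 2.14 × 14.0 = 5890 J
q2 (melt at 0 °C): 196.6 × 330.0 = 64878 J
q3 (heat water 0.0→100.0 °C): 196.6 × 4.17 × 100.0 = 81982 J
q4 (vaporize at 100 °C): 196.6 × 2249.0 = 442153 J
q5 (heat steam 100.0→139.8 °C): 196.6 × 2.01 × 39.8 = 15728 J
Total: 5890 + 64878 + 81982 + 442153 + 15728 = 610631 J = 611 kJ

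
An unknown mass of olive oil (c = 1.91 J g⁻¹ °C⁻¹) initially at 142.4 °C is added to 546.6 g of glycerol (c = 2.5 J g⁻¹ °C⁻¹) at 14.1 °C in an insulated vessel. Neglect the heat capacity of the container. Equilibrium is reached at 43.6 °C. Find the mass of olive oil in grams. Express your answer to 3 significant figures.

m = 214 g

q_gained = (546.6 × 2.5) × (43.6 − 14.1) = 40310 J
q_lost = m × 1.91 × (142.4 − 43.6) = 188.708 m
m = 40310 / 188.708 = 214 g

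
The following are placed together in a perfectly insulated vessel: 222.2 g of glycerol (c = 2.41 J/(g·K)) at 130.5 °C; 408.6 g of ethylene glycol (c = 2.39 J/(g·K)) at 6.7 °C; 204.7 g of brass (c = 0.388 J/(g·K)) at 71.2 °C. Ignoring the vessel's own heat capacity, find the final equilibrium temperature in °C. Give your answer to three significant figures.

Σ mᵢcᵢ(T − Tᵢ) = 0  ⇒  T = Σ mᵢcᵢTᵢ / Σ mᵢcᵢ
Σ mᵢcᵢ = 222.2×2.41 + 408.6×2.39 + 204.7×0.388 = 1591.4796
Σ mᵢcᵢTᵢ = 535.502×130.5 + 976.554×6.7 + 79.4236×71.2 = 82081
T = 82081 / 1591.4796 = 51.58 °C

T_f = 51.6 °C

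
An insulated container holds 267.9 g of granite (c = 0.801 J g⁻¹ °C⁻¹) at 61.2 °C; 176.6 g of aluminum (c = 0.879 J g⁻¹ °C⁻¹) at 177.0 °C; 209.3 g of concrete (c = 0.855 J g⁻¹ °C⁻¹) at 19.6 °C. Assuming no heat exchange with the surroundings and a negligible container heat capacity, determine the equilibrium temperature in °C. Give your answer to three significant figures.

Σ mᵢcᵢ(T − Tᵢ) = 0  ⇒  T = Σ mᵢcᵢTᵢ / Σ mᵢcᵢ
Σ mᵢcᵢ = 267.9×0.801 + 176.6×0.879 + 209.3×0.855 = 548.7708
Σ mᵢcᵢTᵢ = 214.5879×61.2 + 155.2314×177.0 + 178.9515×19.6 = 44116
T = 44116 / 548.7708 = 80.39 °C

T_f = 80.4 °C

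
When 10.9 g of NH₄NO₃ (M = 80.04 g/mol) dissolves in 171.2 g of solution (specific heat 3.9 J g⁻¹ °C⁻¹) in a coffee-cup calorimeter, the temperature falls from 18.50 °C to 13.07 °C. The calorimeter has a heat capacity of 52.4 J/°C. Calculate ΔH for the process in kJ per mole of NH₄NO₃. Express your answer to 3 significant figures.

ΔH = 28.7 kJ/mol

|ΔT| = |13.07 − 18.50| = 5.43 °C
|q_surr| = (171.2 × 3.9 + 52.4) × 5.43 = 720.08 × 5.43 = 3910 J
n(NH₄NO₃) = 10.9 / 80.04 = 0.1362 mol
Temperature fell, so q_rxn = +|q_surr| = 3.910 kJ
ΔH = q_rxn / n = 28.71 kJ/mol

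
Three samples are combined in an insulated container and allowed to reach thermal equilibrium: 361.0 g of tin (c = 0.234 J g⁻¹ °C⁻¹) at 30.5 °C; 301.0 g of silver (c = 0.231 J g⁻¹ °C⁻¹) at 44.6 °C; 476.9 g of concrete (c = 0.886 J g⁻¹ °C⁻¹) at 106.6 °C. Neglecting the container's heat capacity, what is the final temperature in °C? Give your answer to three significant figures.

Σ mᵢcᵢ(T − Tᵢ) = 0  ⇒  T = Σ mᵢcᵢTᵢ / Σ mᵢcᵢ
Σ mᵢcᵢ = 361.0×0.234 + 301.0×0.231 + 476.9×0.886 = 576.5384
Σ mᵢcᵢTᵢ = 84.474×30.5 + 69.531×44.6 + 422.5334×106.6 = 50720
T = 50720 / 576.5384 = 87.97 °C

T_f = 88.0 °C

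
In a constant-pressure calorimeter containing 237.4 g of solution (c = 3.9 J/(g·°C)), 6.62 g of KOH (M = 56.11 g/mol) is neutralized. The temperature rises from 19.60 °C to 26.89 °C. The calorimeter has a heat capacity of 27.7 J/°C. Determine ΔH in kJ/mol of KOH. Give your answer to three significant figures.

|ΔT| = |26.89 − 19.60| = 7.29 °C
|q_surr| = (237.4 × 3.9 + 27.7) × 7.29 = 953.56 × 7.29 = 6951 J
n(KOH) = 6.62 / 56.11 = 0.1180 mol
Temperature rose, so q_rxn = −|q_surr| = -6.951 kJ
ΔH = q_rxn / n = -58.91 kJ/mol

ΔH = -58.9 kJ/mol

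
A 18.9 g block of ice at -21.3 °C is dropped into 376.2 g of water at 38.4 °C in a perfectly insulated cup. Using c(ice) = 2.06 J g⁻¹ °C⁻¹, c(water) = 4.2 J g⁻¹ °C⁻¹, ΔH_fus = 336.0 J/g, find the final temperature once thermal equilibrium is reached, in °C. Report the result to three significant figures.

Heat to bring ice to 0 °C and melt it: q₁ = 18.9×2.06×21.3 + 18.9×336.0 = 7179.7 J
Heat the water can supply cooling to 0 °C: 376.2×4.2×38.4 = 60673.5 J > q₁, so all ice melts.
Energy balance: 376.2×4.2×(38.4 − T) = 7179.7 + 18.9×4.2×(T − 0)
1580.04(38.4 − T) = 7179.7 + 79.38 T
60673.5 − 7179.7 = 1659.42 T
T = 53493.8 / 1659.42 = 32.24 °C

T_f = 32.2 °C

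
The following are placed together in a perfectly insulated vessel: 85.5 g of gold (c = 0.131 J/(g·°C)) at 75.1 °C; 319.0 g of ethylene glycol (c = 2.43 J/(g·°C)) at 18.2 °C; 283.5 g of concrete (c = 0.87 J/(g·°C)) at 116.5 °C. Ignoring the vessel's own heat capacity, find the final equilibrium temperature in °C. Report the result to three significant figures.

Σ mᵢcᵢ(T − Tᵢ) = 0  ⇒  T = Σ mᵢcᵢTᵢ / Σ mᵢcᵢ
Σ mᵢcᵢ = 85.5×0.131 + 319.0×2.43 + 283.5×0.87 = 1033.0155
Σ mᵢcᵢTᵢ = 11.2005×75.1 + 775.17×18.2 + 246.645×116.5 = 43683
T = 43683 / 1033.0155 = 42.29 °C

T_f = 42.3 °C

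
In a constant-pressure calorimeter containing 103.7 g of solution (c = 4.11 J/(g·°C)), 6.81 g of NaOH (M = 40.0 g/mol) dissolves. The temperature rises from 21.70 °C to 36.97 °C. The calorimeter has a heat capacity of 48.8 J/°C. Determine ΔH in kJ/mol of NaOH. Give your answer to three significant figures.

ΔH = -42.6 kJ/mol

|ΔT| = |36.97 − 21.70| = 15.27 °C
|q_surr| = (103.7 × 4.11 + 48.8) × 15.27 = 475.007 × 15.27 = 7253 J
n(NaOH) = 6.81 / 40.0 = 0.1703 mol
Temperature rose, so q_rxn = −|q_surr| = -7.253 kJ
ΔH = q_rxn / n = -42.59 kJ/mol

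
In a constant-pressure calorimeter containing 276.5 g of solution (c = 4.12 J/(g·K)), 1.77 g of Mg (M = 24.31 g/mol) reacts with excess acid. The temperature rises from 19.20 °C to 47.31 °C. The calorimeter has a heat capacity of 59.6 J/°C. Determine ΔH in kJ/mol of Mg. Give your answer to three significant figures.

|ΔT| = |47.31 − 19.20| = 28.11 °C
|q_surr| = (276.5 × 4.12 + 59.6) × 28.11 = 1198.78 × 28.11 = 33700 J
n(Mg) = 1.77 / 24.31 = 0.07281 mol
Temperature rose, so q_rxn = −|q_surr| = -33.70 kJ
ΔH = q_rxn / n = -462.8 kJ/mol

ΔH = -463 kJ/mol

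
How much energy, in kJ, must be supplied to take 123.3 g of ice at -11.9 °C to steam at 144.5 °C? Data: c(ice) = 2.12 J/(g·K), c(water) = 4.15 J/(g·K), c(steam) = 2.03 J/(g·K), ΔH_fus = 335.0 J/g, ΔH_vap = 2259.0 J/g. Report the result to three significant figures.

q1 (heat ice -11.9→0.0 °C): 123.3 × 2.12 × 11.9 = 3111 J
q2 (melt at 0 °C): 123.3 × 335.0 = 41306 J
q3 (heat water 0.0→100.0 °C): 123.3 × 4.15 × 100.0 = 51170 J
q4 (vaporize at 100 °C): 123.3 × 2259.0 = 278535 J
q5 (heat steam 100.0→144.5 °C): 123.3 × 2.03 × 44.5 = 11138 J
Total: 3111 + 41306 + 51170 + 278535 + 11138 = 385260 J = 385 kJ

q = 385 kJ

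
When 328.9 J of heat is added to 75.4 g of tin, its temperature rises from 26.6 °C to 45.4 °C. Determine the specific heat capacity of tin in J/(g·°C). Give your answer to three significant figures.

c = 0.232 J/(g·°C)

c = q / (m ΔT) = 328.9 / (75.4 × 18.8)
c = 328.9 / 1417.52 = 0.232 J/(g·°C)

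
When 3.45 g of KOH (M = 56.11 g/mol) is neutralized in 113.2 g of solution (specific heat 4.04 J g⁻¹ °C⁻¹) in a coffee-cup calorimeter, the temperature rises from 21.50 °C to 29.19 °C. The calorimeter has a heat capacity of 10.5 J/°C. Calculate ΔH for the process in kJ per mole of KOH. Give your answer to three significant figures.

ΔH = -58.5 kJ/mol

|ΔT| = |29.19 − 21.50| = 7.69 °C
|q_surr| = (113.2 × 4.04 + 10.5) × 7.69 = 467.828 × 7.69 = 3598 J
n(KOH) = 3.45 / 56.11 = 0.06149 mol
Temperature rose, so q_rxn = −|q_surr| = -3.598 kJ
ΔH = q_rxn / n = -58.51 kJ/mol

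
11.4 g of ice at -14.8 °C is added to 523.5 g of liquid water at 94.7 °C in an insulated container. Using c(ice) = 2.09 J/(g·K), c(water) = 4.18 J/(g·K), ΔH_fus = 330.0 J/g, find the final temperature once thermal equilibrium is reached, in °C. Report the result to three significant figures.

Heat to bring ice to 0 °C and melt it: q₁ = 11.4×2.09×14.8 + 11.4×330.0 = 4114.6 J
Heat the water can supply cooling to 0 °C: 523.5×4.18×94.7 = 207225 J > q₁, so all ice melts.
Energy balance: 523.5×4.18×(94.7 − T) = 4114.6 + 11.4×4.18×(T − 0)
2188.23(94.7 − T) = 4114.6 + 47.652 T
207225 − 4114.6 = 2235.882 T
T = 203110.4 / 2235.882 = 90.84 °C

T_f = 90.8 °C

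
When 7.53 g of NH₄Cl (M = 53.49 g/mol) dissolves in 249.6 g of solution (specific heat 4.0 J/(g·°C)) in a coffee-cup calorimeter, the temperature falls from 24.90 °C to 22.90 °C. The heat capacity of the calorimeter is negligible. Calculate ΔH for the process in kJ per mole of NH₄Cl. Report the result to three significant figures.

|ΔT| = |22.90 − 24.90| = 2.00 °C
|q_surr| = (249.6 × 4.0) × 2.00 = 998.4 × 2.00 = 1997 J
n(NH₄Cl) = 7.53 / 53.49 = 0.1408 mol
Temperature fell, so q_rxn = +|q_surr| = 1.997 kJ
ΔH = q_rxn / n = 14.18 kJ/mol

ΔH = 14.2 kJ/mol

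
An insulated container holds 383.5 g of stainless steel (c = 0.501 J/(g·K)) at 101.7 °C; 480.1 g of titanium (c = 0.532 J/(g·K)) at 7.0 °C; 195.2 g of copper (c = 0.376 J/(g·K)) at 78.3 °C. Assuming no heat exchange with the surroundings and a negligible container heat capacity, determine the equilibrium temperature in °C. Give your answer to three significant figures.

T_f = 52.0 °C

Σ mᵢcᵢ(T − Tᵢ) = 0  ⇒  T = Σ mᵢcᵢTᵢ / Σ mᵢcᵢ
Σ mᵢcᵢ = 383.5×0.501 + 480.1×0.532 + 195.2×0.376 = 520.9419
Σ mᵢcᵢTᵢ = 192.1335×101.7 + 255.4132×7.0 + 73.3952×78.3 = 27075
T = 27075 / 520.9419 = 51.97 °C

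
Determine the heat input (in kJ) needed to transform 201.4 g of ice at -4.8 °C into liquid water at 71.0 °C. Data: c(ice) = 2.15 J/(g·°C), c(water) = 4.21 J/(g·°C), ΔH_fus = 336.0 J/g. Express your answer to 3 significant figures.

q = 130 kJ

q1 (heat ice -4.8→0.0 °C): 201.4 × 2.15 × 4.8 = 2078 J
q2 (melt at 0 °C): 201.4 × 336.0 = 67670 J
q3 (heat water 0.0→71.0 °C): 201.4 × 4.21 × 71.0 = 60200 J
Total: 2078 + 67670 + 60200 = 129948 J = 130 kJ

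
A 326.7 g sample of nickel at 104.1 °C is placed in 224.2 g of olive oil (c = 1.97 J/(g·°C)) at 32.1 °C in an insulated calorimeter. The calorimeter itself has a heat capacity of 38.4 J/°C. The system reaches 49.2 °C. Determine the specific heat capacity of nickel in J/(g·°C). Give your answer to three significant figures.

q_gained = (224.2 × 1.97 + 38.4) × (49.2 − 32.1) = 8209 J
q_lost = 326.7 × c × (104.1 − 49.2) = 17935.83 c
Set equal: c = 8209 / 17935.83 = 0.458 J/(g·°C)

c = 0.458 J/(g·°C)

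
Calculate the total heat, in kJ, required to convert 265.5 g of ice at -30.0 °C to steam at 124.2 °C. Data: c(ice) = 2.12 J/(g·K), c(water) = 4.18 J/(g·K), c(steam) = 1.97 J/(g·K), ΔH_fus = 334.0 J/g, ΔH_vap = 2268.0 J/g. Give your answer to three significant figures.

q = 831 kJ

q1 (heat ice -30.0→0.0 °C): 265.5 × 2.12 × 30.0 = 16886 J
q2 (melt at 0 °C): 265.5 × 334.0 = 88677 J
q3 (heat water 0.0→100.0 °C): 265.5 × 4.18 × 100.0 = 110979 J
q4 (vaporize at 100 °C): 265.5 × 2268.0 = 602154 J
q5 (heat steam 100.0→124.2 °C): 265.5 × 1.97 × 24.2 = 12657 J
Total: 16886 + 88677 + 110979 + 602154 + 12657 = 831353 J = 831 kJ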